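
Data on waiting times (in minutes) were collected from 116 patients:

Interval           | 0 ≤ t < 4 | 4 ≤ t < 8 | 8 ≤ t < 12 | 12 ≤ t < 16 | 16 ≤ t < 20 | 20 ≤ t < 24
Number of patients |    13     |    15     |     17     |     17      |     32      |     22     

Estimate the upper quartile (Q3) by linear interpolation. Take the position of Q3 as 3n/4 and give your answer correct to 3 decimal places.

19.125

Cumulative frequencies: 13, 28, 45, 62, 94, 116
n = 116; position = 3n/4 = 87.
This falls in the class 16 ≤ t < 20: L = 16, F = 62, f = 32, h = 4.
Upper quartile ≈ 16 + ((87 − 62) / 32) × 4 = 19.1250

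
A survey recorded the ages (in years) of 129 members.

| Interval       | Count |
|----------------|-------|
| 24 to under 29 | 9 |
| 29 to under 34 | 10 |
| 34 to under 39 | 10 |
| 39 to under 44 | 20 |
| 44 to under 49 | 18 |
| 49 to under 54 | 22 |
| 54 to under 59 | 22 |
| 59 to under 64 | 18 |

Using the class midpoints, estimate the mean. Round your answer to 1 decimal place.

Midpoints: 26.5, 31.5, 36.5, 41.5, 46.5, 51.5, 56.5, 61.5
Σfm = 9×26.5 + 10×31.5 + 10×36.5 + 20×41.5 + 18×46.5 + 22×51.5 + 22×56.5 + 18×61.5 = 6068.5
n = Σf = 129
Mean = 6068.5 / 129 = 47.0426

47.0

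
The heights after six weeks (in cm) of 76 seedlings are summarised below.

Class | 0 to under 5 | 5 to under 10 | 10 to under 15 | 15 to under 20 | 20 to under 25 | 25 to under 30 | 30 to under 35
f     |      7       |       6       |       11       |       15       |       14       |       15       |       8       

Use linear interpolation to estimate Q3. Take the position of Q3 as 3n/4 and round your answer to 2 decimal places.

26.33

Cumulative frequencies: 7, 13, 24, 39, 53, 68, 76
n = 76; position = 3n/4 = 57.
This falls in the class 25 to under 30: L = 25, F = 53, f = 15, h = 5.
Upper quartile ≈ 25 + ((57 − 53) / 15) × 5 = 26.3333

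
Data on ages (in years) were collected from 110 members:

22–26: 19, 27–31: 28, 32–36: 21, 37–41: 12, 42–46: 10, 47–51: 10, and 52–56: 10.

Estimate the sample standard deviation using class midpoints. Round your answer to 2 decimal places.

9.51

Midpoints: 24, 29, 34, 39, 44, 49, 54
n = 110, Σfm = 3920, mean = 35.6364
Σfm² = 149550
Σf(m − x̄)² = Σfm² − (Σfm)²/n = 149550 − 3920²/110 = 9855.4545
Sample variance = 9855.4545 / 109 = 90.4170
Standard deviation = √90.4170 = 9.5088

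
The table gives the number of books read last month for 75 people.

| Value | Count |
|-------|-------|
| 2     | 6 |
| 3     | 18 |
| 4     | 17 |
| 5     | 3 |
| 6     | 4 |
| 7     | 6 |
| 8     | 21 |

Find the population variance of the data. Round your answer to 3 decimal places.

4.789

Values: 2, 3, 4, 5, 6, 7, 8
n = 75, Σfx = 383, mean = 5.1067
Σfx² = 2315
Σf(x − x̄)² = Σfx² − (Σfx)²/n = 2315 − 383²/75 = 359.1467
Population variance = 359.1467 / 75 = 4.7886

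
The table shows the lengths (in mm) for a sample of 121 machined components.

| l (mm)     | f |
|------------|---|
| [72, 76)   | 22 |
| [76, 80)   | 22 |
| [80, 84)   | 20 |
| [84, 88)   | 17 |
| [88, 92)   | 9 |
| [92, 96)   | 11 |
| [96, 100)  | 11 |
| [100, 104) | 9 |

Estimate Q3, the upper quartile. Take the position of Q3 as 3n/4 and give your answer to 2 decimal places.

92.27

Cumulative frequencies: 22, 44, 64, 81, 90, 101, 112, 121
n = 121; position = 3n/4 = 90.75.
This falls in the class [92, 96): L = 92, F = 90, f = 11, h = 4.
Upper quartile ≈ 92 + ((90.75 − 90) / 11) × 4 = 92.2727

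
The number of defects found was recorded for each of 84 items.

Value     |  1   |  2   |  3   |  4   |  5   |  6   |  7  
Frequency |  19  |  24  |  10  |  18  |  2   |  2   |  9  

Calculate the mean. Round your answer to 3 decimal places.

Values: 1, 2, 3, 4, 5, 6, 7
Σfx = 19×1 + 24×2 + 10×3 + 18×4 + 2×5 + 2×6 + 9×7 = 254
n = Σf = 84
Mean = 254 / 84 = 3.0238

3.024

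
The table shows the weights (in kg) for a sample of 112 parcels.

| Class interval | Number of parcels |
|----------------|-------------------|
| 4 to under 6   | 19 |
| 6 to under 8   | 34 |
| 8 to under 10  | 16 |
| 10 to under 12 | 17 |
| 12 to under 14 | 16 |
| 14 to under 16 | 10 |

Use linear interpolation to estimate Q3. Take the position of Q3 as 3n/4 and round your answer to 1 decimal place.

11.8

Cumulative frequencies: 19, 53, 69, 86, 102, 112
n = 112; position = 3n/4 = 84.
This falls in the class 10 to under 12: L = 10, F = 69, f = 17, h = 2.
Upper quartile ≈ 10 + ((84 − 69) / 17) × 2 = 11.7647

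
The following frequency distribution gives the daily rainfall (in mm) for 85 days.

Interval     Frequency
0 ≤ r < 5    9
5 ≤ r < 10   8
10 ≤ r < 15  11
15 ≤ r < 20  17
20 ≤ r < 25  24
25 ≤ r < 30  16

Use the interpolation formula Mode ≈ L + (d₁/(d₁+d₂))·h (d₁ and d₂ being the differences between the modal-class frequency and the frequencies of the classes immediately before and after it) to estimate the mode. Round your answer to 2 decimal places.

Modal class: 20 ≤ r < 25 (highest frequency 24).
d₁ = 24 − 17 = 7, d₂ = 24 − 16 = 8
Mode ≈ 20 + (7/(7+8)) × 5 = 20 + 2.3333 = 22.3333

22.33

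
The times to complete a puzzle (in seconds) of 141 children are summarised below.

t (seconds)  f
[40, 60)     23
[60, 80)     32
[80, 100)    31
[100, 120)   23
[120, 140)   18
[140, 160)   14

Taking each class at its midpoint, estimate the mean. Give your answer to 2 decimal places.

93.26

Midpoints: 50, 70, 90, 110, 130, 150
Σfm = 23×50 + 32×70 + 31×90 + 23×110 + 18×130 + 14×150 = 13150
n = Σf = 141
Mean = 13150 / 141 = 93.2624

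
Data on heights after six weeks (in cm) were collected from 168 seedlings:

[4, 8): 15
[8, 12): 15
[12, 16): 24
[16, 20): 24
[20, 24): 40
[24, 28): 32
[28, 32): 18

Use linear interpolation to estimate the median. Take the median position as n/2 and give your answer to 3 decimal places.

Cumulative frequencies: 15, 30, 54, 78, 118, 150, 168
n = 168; position = n/2 = 84.
This falls in the class [20, 24): L = 20, F = 78, f = 40, h = 4.
Median ≈ 20 + ((84 − 78) / 40) × 4 = 20.6000

20.600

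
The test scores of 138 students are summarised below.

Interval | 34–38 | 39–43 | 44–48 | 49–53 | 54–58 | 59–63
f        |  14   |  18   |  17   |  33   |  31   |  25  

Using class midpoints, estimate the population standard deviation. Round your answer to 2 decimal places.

7.90

Midpoints: 36, 41, 46, 51, 56, 61
n = 138, Σfm = 6968, mean = 50.4928
Σfm² = 360448
Σf(m − x̄)² = Σfm² − (Σfm)²/n = 360448 − 6968²/138 = 8614.4928
Population variance = 8614.4928 / 138 = 62.4239
Standard deviation = √62.4239 = 7.9009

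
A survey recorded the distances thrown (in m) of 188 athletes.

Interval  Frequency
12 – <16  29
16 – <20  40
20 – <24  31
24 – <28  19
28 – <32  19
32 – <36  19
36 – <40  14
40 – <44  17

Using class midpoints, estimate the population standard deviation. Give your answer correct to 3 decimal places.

8.944

Midpoints: 14, 18, 22, 26, 30, 34, 38, 42
n = 188, Σfm = 4764, mean = 25.3404
Σfm² = 135760
Σf(m − x̄)² = Σfm² − (Σfm)²/n = 135760 − 4764²/188 = 15038.2128
Population variance = 15038.2128 / 188 = 79.9905
Standard deviation = √79.9905 = 8.9437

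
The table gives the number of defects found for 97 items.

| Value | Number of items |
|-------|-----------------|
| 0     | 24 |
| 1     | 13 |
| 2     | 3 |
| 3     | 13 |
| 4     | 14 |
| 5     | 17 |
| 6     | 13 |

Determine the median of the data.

Cumulative frequencies: 24, 37, 40, 53, 67, 84, 97
n = 97, so the median is the value in position (n+1)/2 = 49.
Position 49 falls at value 3.

3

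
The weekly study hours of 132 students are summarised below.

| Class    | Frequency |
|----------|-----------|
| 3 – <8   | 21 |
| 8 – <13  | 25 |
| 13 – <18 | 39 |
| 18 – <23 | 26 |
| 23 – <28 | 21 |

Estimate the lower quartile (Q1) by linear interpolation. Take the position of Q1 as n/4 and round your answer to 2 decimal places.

10.40

Cumulative frequencies: 21, 46, 85, 111, 132
n = 132; position = n/4 = 33.
This falls in the class 8 – <13: L = 8, F = 21, f = 25, h = 5.
Lower quartile ≈ 8 + ((33 − 21) / 25) × 5 = 10.4000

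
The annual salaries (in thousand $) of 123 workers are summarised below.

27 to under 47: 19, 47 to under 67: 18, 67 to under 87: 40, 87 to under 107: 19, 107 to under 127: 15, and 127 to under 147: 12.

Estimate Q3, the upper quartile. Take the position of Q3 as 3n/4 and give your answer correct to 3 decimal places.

103.053

Cumulative frequencies: 19, 37, 77, 96, 111, 123
n = 123; position = 3n/4 = 92.25.
This falls in the class 87 to under 107: L = 87, F = 77, f = 19, h = 20.
Upper quartile ≈ 87 + ((92.25 − 77) / 19) × 20 = 103.0526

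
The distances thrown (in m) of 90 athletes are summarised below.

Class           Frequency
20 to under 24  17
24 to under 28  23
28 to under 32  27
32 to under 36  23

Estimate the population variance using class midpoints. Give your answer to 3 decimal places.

Midpoints: 22, 26, 30, 34
n = 90, Σfm = 2564, mean = 28.4889
Σfm² = 74664
Σf(m − x̄)² = Σfm² − (Σfm)²/n = 74664 − 2564²/90 = 1618.4889
Population variance = 1618.4889 / 90 = 17.9832

17.983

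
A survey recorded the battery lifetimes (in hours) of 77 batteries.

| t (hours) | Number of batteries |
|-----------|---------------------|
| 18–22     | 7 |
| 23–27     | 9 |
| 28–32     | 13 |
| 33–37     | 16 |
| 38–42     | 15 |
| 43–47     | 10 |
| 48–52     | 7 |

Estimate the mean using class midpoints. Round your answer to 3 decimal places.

35.260

Midpoints: 20, 25, 30, 35, 40, 45, 50
Σfm = 7×20 + 9×25 + 13×30 + 16×35 + 15×40 + 10×45 + 7×50 = 2715
n = Σf = 77
Mean = 2715 / 77 = 35.2597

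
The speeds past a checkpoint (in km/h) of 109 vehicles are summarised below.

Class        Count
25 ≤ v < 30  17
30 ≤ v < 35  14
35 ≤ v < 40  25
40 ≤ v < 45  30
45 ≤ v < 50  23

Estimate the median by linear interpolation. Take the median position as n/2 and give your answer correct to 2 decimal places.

Cumulative frequencies: 17, 31, 56, 86, 109
n = 109; position = n/2 = 54.5.
This falls in the class 35 ≤ v < 40: L = 35, F = 31, f = 25, h = 5.
Median ≈ 35 + ((54.5 − 31) / 25) × 5 = 39.7000

39.70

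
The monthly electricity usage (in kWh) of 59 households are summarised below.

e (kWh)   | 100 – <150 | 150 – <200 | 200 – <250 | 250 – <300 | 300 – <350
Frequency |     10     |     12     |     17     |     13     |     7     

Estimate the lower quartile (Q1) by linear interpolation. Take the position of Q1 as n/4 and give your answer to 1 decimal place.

Cumulative frequencies: 10, 22, 39, 52, 59
n = 59; position = n/4 = 14.75.
This falls in the class 150 – <200: L = 150, F = 10, f = 12, h = 50.
Lower quartile ≈ 150 + ((14.75 − 10) / 12) × 50 = 169.7917

169.8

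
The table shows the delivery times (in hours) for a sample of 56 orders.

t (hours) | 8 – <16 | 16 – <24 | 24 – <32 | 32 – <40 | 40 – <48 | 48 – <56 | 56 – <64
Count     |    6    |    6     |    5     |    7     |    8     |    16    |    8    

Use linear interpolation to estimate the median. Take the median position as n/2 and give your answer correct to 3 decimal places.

44.000

Cumulative frequencies: 6, 12, 17, 24, 32, 48, 56
n = 56; position = n/2 = 28.
This falls in the class 40 – <48: L = 40, F = 24, f = 8, h = 8.
Median ≈ 40 + ((28 − 24) / 8) × 8 = 44.0000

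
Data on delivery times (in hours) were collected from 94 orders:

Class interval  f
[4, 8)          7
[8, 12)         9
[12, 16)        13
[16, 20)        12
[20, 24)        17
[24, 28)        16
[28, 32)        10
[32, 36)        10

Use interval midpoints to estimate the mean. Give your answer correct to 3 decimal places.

Midpoints: 6, 10, 14, 18, 22, 26, 30, 34
Σfm = 7×6 + 9×10 + 13×14 + 12×18 + 17×22 + 16×26 + 10×30 + 10×34 = 1960
n = Σf = 94
Mean = 1960 / 94 = 20.8511

20.851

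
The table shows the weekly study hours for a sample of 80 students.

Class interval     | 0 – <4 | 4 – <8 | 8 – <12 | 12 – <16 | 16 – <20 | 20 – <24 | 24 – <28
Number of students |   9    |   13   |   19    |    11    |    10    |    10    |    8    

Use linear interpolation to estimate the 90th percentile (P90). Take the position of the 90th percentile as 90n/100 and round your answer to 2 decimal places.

Cumulative frequencies: 9, 22, 41, 52, 62, 72, 80
n = 80; position = 90n/100 = 72.
This falls in the class 20 – <24: L = 20, F = 62, f = 10, h = 4.
90th percentile ≈ 20 + ((72 − 62) / 10) × 4 = 24.0000

24.00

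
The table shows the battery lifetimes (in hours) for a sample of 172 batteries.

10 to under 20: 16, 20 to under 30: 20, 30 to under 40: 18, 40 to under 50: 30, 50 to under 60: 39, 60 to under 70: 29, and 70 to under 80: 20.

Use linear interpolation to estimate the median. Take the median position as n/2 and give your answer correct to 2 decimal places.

50.51

Cumulative frequencies: 16, 36, 54, 84, 123, 152, 172
n = 172; position = n/2 = 86.
This falls in the class 50 to under 60: L = 50, F = 84, f = 39, h = 10.
Median ≈ 50 + ((86 − 84) / 39) × 10 = 50.5128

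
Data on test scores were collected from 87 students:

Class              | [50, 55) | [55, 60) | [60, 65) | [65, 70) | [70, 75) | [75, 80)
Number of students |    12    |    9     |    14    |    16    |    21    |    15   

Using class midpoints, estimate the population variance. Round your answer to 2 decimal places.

Midpoints: 52.5, 57.5, 62.5, 67.5, 72.5, 77.5
n = 87, Σfm = 5787.5, mean = 66.5230
Σfm² = 390893.75
Σf(m − x̄)² = Σfm² − (Σfm)²/n = 390893.75 − 5787.5²/87 = 5891.9540
Population variance = 5891.9540 / 87 = 67.7236

67.72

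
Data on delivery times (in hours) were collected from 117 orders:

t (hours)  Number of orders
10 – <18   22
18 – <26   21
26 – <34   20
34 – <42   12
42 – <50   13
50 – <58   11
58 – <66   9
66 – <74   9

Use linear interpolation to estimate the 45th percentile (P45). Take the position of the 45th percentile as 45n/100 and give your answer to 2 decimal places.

Cumulative frequencies: 22, 43, 63, 75, 88, 99, 108, 117
n = 117; position = 45n/100 = 52.65.
This falls in the class 26 – <34: L = 26, F = 43, f = 20, h = 8.
45th percentile ≈ 26 + ((52.65 − 43) / 20) × 8 = 29.8600

29.86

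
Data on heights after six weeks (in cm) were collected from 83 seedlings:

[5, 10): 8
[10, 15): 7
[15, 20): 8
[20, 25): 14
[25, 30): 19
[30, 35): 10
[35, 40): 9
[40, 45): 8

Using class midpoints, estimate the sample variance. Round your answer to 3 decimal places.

Midpoints: 7.5, 12.5, 17.5, 22.5, 27.5, 32.5, 37.5, 42.5
n = 83, Σfm = 2127.5, mean = 25.6325
Σfm² = 63118.75
Σf(m − x̄)² = Σfm² − (Σfm)²/n = 63118.75 − 2127.5²/83 = 8585.5422
Sample variance = 8585.5422 / 82 = 104.7017

104.702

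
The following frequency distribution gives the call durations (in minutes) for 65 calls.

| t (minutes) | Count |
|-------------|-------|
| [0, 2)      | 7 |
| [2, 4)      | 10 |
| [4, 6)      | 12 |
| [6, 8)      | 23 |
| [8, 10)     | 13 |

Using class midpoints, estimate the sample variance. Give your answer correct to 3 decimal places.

6.462

Midpoints: 1, 3, 5, 7, 9
n = 65, Σfm = 375, mean = 5.7692
Σfm² = 2577
Σf(m − x̄)² = Σfm² − (Σfm)²/n = 2577 − 375²/65 = 413.5385
Sample variance = 413.5385 / 64 = 6.4615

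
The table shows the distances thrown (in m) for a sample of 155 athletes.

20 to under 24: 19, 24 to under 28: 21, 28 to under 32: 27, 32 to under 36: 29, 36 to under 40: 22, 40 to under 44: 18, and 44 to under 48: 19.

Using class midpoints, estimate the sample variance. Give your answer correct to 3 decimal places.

Midpoints: 22, 26, 30, 34, 38, 42, 46
n = 155, Σfm = 5226, mean = 33.7161
Σfm² = 184940
Σf(m − x̄)² = Σfm² − (Σfm)²/n = 184940 − 5226²/155 = 8739.5097
Sample variance = 8739.5097 / 154 = 56.7501

56.750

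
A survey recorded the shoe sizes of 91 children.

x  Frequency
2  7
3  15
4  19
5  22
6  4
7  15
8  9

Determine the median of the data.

Cumulative frequencies: 7, 22, 41, 63, 67, 82, 91
n = 91, so the median is the value in position (n+1)/2 = 46.
Position 46 falls at value 5.

5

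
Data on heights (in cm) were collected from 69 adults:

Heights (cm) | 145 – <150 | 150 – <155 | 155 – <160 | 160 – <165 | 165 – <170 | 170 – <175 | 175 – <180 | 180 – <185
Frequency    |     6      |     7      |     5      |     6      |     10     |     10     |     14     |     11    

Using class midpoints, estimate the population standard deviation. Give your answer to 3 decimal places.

Midpoints: 147.5, 152.5, 157.5, 162.5, 167.5, 172.5, 177.5, 182.5
n = 69, Σfm = 11607.5, mean = 168.2246
Σfm² = 1961381.25
Σf(m − x̄)² = Σfm² − (Σfm)²/n = 1961381.25 − 11607.5²/69 = 8713.7681
Population variance = 8713.7681 / 69 = 126.2865
Standard deviation = √126.2865 = 11.2377

11.238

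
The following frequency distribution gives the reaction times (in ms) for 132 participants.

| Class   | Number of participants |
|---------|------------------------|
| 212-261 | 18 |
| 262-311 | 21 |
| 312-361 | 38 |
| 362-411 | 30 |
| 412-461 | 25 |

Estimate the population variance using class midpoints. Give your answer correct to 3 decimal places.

Midpoints: 236.5, 286.5, 336.5, 386.5, 436.5
n = 132, Σfm = 45568, mean = 345.2121
Σfm² = 16278107
Σf(m − x̄)² = Σfm² − (Σfm)²/n = 16278107 − 45568²/132 = 547481.0606
Population variance = 547481.0606 / 132 = 4147.5838

4147.584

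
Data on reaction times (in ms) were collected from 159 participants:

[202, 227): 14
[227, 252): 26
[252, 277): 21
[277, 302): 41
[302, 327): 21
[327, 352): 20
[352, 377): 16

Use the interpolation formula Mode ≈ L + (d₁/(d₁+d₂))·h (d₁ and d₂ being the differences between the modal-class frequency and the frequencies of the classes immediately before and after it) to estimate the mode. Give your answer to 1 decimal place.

Modal class: [277, 302) (highest frequency 41).
d₁ = 41 − 21 = 20, d₂ = 41 − 21 = 20
Mode ≈ 277 + (20/(20+20)) × 25 = 277 + 12.5000 = 289.5000

289.5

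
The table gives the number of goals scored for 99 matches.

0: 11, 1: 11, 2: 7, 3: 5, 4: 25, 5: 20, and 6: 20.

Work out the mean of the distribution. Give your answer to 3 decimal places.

3.636

Values: 0, 1, 2, 3, 4, 5, 6
Σfx = 11×0 + 11×1 + 7×2 + 5×3 + 25×4 + 20×5 + 20×6 = 360
n = Σf = 99
Mean = 360 / 99 = 3.6364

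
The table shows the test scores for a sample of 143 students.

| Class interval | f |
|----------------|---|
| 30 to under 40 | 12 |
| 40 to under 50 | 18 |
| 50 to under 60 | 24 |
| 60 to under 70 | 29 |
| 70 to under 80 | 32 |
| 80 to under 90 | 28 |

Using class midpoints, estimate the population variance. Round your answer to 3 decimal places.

Midpoints: 35, 45, 55, 65, 75, 85
n = 143, Σfm = 9215, mean = 64.4406
Σfm² = 628575
Σf(m − x̄)² = Σfm² − (Σfm)²/n = 628575 − 9215²/143 = 34755.2448
Population variance = 34755.2448 / 143 = 243.0437

243.044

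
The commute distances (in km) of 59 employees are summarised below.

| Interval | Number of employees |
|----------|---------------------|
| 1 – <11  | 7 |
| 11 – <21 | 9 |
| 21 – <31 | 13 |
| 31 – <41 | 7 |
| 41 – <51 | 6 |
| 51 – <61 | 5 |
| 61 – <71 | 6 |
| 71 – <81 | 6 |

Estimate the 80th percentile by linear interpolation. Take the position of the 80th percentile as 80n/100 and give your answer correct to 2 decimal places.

Cumulative frequencies: 7, 16, 29, 36, 42, 47, 53, 59
n = 59; position = 80n/100 = 47.2.
This falls in the class 61 – <71: L = 61, F = 47, f = 6, h = 10.
80th percentile ≈ 61 + ((47.2 − 47) / 6) × 10 = 61.3333

61.33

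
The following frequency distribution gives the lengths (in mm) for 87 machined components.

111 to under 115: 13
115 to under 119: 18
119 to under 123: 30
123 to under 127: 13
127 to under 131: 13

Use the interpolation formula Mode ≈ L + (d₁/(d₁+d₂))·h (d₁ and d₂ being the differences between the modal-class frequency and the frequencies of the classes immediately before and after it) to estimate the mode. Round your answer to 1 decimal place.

120.7

Modal class: 119 to under 123 (highest frequency 30).
d₁ = 30 − 18 = 12, d₂ = 30 − 13 = 17
Mode ≈ 119 + (12/(12+17)) × 4 = 119 + 1.6552 = 120.6552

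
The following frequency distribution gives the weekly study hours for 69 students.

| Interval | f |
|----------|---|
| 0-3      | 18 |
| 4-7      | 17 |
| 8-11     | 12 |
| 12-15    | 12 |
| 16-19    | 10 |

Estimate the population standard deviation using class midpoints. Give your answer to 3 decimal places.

5.587

Midpoints: 1.5, 5.5, 9.5, 13.5, 17.5
n = 69, Σfm = 571.5, mean = 8.2826
Σfm² = 6887.25
Σf(m − x̄)² = Σfm² − (Σfm)²/n = 6887.25 − 571.5²/69 = 2153.7391
Population variance = 2153.7391 / 69 = 31.2136
Standard deviation = √31.2136 = 5.5869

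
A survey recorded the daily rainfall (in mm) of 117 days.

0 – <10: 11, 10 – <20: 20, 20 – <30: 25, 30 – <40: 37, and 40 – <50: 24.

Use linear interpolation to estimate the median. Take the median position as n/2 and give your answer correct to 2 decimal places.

30.68

Cumulative frequencies: 11, 31, 56, 93, 117
n = 117; position = n/2 = 58.5.
This falls in the class 30 – <40: L = 30, F = 56, f = 37, h = 10.
Median ≈ 30 + ((58.5 − 56) / 37) × 10 = 30.6757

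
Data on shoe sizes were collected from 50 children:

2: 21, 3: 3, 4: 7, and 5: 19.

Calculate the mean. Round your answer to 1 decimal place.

Values: 2, 3, 4, 5
Σfx = 21×2 + 3×3 + 7×4 + 19×5 = 174
n = Σf = 50
Mean = 174 / 50 = 3.4800

3.5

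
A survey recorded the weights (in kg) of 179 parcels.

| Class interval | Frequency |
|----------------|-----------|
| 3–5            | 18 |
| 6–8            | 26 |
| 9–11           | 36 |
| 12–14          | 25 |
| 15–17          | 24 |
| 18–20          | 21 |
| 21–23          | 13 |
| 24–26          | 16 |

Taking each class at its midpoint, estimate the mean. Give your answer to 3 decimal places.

13.453

Midpoints: 4, 7, 10, 13, 16, 19, 22, 25
Σfm = 18×4 + 26×7 + 36×10 + 25×13 + 24×16 + 21×19 + 13×22 + 16×25 = 2408
n = Σf = 179
Mean = 2408 / 179 = 13.4525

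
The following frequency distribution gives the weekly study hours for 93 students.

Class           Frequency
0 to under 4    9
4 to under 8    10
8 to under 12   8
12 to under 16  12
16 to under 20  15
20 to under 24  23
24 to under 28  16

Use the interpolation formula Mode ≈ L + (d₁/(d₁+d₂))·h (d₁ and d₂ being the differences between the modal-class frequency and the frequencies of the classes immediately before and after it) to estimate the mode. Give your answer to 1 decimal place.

22.1

Modal class: 20 to under 24 (highest frequency 23).
d₁ = 23 − 15 = 8, d₂ = 23 − 16 = 7
Mode ≈ 20 + (8/(8+7)) × 4 = 20 + 2.1333 = 22.1333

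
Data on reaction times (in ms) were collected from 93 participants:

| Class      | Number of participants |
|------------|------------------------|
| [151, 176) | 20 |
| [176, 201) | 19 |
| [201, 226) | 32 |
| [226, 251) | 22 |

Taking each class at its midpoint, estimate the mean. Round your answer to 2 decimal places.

Midpoints: 163.5, 188.5, 213.5, 238.5
Σfm = 20×163.5 + 19×188.5 + 32×213.5 + 22×238.5 = 18930.5
n = Σf = 93
Mean = 18930.5 / 93 = 203.5538

203.55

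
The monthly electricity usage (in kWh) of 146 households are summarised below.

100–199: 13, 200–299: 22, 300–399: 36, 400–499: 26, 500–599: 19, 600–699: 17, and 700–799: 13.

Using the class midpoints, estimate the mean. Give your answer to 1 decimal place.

Midpoints: 149.5, 249.5, 349.5, 449.5, 549.5, 649.5, 749.5
Σfm = 13×149.5 + 22×249.5 + 36×349.5 + 26×449.5 + 19×549.5 + 17×649.5 + 13×749.5 = 62927
n = Σf = 146
Mean = 62927 / 146 = 431.0068

431.0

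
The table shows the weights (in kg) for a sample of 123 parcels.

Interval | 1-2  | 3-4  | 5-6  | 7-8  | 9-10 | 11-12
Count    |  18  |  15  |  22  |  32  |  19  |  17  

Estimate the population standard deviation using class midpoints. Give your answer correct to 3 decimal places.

Midpoints: 1.5, 3.5, 5.5, 7.5, 9.5, 11.5
n = 123, Σfm = 816.5, mean = 6.6382
Σfm² = 6652.75
Σf(m − x̄)² = Σfm² − (Σfm)²/n = 6652.75 − 816.5²/123 = 1232.6504
Population variance = 1232.6504 / 123 = 10.0215
Standard deviation = √10.0215 = 3.1657

3.166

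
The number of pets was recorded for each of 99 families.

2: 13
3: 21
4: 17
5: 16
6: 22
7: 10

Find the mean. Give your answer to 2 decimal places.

4.43

Values: 2, 3, 4, 5, 6, 7
Σfx = 13×2 + 21×3 + 17×4 + 16×5 + 22×6 + 10×7 = 439
n = Σf = 99
Mean = 439 / 99 = 4.4343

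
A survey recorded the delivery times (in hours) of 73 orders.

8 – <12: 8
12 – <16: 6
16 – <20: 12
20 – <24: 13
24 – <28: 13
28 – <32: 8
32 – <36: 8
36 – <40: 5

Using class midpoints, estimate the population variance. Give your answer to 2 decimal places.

Midpoints: 10, 14, 18, 22, 26, 30, 34, 38
n = 73, Σfm = 1706, mean = 23.3699
Σfm² = 44612
Σf(m − x̄)² = Σfm² − (Σfm)²/n = 44612 − 1706²/73 = 4743.0137
Population variance = 4743.0137 / 73 = 64.9728

64.97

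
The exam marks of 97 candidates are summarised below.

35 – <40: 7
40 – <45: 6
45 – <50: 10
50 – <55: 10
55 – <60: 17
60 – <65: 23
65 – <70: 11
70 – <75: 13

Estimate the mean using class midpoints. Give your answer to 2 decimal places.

Midpoints: 37.5, 42.5, 47.5, 52.5, 57.5, 62.5, 67.5, 72.5
Σfm = 7×37.5 + 6×42.5 + 10×47.5 + 10×52.5 + 17×57.5 + 23×62.5 + 11×67.5 + 13×72.5 = 5617.5
n = Σf = 97
Mean = 5617.5 / 97 = 57.9124

57.91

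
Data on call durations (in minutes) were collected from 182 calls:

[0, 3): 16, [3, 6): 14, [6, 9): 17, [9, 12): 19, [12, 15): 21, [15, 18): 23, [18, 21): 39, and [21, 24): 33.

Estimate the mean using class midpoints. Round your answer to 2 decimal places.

Midpoints: 1.5, 4.5, 7.5, 10.5, 13.5, 16.5, 19.5, 22.5
Σfm = 16×1.5 + 14×4.5 + 17×7.5 + 19×10.5 + 21×13.5 + 23×16.5 + 39×19.5 + 33×22.5 = 2580
n = Σf = 182
Mean = 2580 / 182 = 14.1758

14.18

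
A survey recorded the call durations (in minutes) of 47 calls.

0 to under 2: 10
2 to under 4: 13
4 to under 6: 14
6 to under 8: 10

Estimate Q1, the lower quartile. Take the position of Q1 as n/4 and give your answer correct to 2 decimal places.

2.27

Cumulative frequencies: 10, 23, 37, 47
n = 47; position = n/4 = 11.75.
This falls in the class 2 to under 4: L = 2, F = 10, f = 13, h = 2.
Lower quartile ≈ 2 + ((11.75 − 10) / 13) × 2 = 2.2692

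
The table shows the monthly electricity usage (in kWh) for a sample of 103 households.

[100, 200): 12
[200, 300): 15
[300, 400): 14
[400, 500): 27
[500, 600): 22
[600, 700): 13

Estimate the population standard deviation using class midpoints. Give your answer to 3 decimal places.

Midpoints: 150, 250, 350, 450, 550, 650
n = 103, Σfm = 43150, mean = 418.9320
Σfm² = 20537500
Σf(m − x̄)² = Σfm² − (Σfm)²/n = 20537500 − 43150²/103 = 2460582.5243
Population variance = 2460582.5243 / 103 = 23889.1507
Standard deviation = √23889.1507 = 154.5612

154.561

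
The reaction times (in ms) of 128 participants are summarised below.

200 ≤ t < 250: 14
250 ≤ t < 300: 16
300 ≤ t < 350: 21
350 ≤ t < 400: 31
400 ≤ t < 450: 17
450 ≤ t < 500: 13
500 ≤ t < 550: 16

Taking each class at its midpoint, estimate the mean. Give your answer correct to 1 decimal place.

373.4

Midpoints: 225, 275, 325, 375, 425, 475, 525
Σfm = 14×225 + 16×275 + 21×325 + 31×375 + 17×425 + 13×475 + 16×525 = 47800
n = Σf = 128
Mean = 47800 / 128 = 373.4375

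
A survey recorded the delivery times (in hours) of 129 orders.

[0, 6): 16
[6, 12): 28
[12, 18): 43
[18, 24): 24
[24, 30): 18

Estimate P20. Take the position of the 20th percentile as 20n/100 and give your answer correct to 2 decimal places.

Cumulative frequencies: 16, 44, 87, 111, 129
n = 129; position = 20n/100 = 25.8.
This falls in the class [6, 12): L = 6, F = 16, f = 28, h = 6.
20th percentile ≈ 6 + ((25.8 − 16) / 28) × 6 = 8.1000

8.10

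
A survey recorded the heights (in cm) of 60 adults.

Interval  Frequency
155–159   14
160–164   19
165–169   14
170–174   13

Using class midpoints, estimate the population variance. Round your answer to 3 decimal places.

28.639

Midpoints: 157, 162, 167, 172
n = 60, Σfm = 9850, mean = 164.1667
Σfm² = 1618760
Σf(m − x̄)² = Σfm² − (Σfm)²/n = 1618760 − 9850²/60 = 1718.3333
Population variance = 1718.3333 / 60 = 28.6389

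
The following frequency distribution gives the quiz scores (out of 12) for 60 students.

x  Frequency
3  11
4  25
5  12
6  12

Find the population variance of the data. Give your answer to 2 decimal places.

Values: 3, 4, 5, 6
n = 60, Σfx = 265, mean = 4.4167
Σfx² = 1231
Σf(x − x̄)² = Σfx² − (Σfx)²/n = 1231 − 265²/60 = 60.5833
Population variance = 60.5833 / 60 = 1.0097

1.01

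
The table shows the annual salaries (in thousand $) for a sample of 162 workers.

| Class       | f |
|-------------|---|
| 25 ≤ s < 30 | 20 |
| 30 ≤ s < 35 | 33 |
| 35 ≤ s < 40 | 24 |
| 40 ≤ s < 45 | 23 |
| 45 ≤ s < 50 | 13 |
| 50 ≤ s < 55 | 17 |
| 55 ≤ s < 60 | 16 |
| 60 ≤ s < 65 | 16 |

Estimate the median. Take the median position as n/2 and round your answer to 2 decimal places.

Cumulative frequencies: 20, 53, 77, 100, 113, 130, 146, 162
n = 162; position = n/2 = 81.
This falls in the class 40 ≤ s < 45: L = 40, F = 77, f = 23, h = 5.
Median ≈ 40 + ((81 − 77) / 23) × 5 = 40.8696

40.87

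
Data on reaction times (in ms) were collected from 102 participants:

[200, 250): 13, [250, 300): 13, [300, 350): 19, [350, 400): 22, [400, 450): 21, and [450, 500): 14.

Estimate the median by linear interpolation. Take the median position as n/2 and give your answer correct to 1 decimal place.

Cumulative frequencies: 13, 26, 45, 67, 88, 102
n = 102; position = n/2 = 51.
This falls in the class [350, 400): L = 350, F = 45, f = 22, h = 50.
Median ≈ 350 + ((51 − 45) / 22) × 50 = 363.6364

363.6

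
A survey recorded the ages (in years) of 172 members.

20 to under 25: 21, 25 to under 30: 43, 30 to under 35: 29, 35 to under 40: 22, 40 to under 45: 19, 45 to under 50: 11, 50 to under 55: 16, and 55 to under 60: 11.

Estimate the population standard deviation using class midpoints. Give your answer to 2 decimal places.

Midpoints: 22.5, 27.5, 32.5, 37.5, 42.5, 47.5, 52.5, 57.5
n = 172, Σfm = 6225, mean = 36.1919
Σfm² = 244325
Σf(m − x̄)² = Σfm² − (Σfm)²/n = 244325 − 6225²/172 = 19030.6686
Population variance = 19030.6686 / 172 = 110.6434
Standard deviation = √110.6434 = 10.5187

10.52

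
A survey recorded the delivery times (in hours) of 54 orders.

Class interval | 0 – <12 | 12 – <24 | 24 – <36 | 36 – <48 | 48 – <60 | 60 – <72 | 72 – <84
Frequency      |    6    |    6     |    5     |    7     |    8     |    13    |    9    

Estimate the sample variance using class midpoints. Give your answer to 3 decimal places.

Midpoints: 6, 18, 30, 42, 54, 66, 78
n = 54, Σfm = 2580, mean = 47.7778
Σfm² = 153720
Σf(m − x̄)² = Σfm² − (Σfm)²/n = 153720 − 2580²/54 = 30453.3333
Sample variance = 30453.3333 / 53 = 574.5912

574.591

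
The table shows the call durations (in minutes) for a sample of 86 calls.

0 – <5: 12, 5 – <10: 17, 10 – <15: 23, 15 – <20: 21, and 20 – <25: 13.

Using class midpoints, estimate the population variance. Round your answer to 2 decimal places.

Midpoints: 2.5, 7.5, 12.5, 17.5, 22.5
n = 86, Σfm = 1105, mean = 12.8488
Σfm² = 17637.5
Σf(m − x̄)² = Σfm² − (Σfm)²/n = 17637.5 − 1105²/86 = 3439.5349
Population variance = 3439.5349 / 86 = 39.9946

39.99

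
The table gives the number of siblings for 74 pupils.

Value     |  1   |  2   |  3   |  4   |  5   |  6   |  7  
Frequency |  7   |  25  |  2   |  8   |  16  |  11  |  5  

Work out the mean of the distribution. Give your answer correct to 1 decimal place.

3.7

Values: 1, 2, 3, 4, 5, 6, 7
Σfx = 7×1 + 25×2 + 2×3 + 8×4 + 16×5 + 11×6 + 5×7 = 276
n = Σf = 74
Mean = 276 / 74 = 3.7297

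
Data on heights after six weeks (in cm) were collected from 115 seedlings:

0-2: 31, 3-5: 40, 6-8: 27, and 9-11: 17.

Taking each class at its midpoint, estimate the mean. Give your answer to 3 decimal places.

4.783

Midpoints: 1, 4, 7, 10
Σfm = 31×1 + 40×4 + 27×7 + 17×10 = 550
n = Σf = 115
Mean = 550 / 115 = 4.7826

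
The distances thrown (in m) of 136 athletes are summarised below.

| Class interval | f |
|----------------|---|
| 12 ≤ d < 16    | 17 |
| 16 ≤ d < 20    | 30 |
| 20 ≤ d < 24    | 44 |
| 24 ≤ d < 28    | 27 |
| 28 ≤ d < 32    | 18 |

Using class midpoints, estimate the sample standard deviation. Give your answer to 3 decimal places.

4.832

Midpoints: 14, 18, 22, 26, 30
n = 136, Σfm = 2988, mean = 21.9706
Σfm² = 68800
Σf(m − x̄)² = Σfm² − (Σfm)²/n = 68800 − 2988²/136 = 3151.8824
Sample variance = 3151.8824 / 135 = 23.3473
Standard deviation = √23.3473 = 4.8319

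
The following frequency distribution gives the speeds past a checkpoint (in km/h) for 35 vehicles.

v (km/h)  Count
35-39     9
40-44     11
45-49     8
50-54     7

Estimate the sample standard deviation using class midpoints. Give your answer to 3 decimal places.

Midpoints: 37, 42, 47, 52
n = 35, Σfm = 1535, mean = 43.8571
Σfm² = 68325
Σf(m − x̄)² = Σfm² − (Σfm)²/n = 68325 − 1535²/35 = 1004.2857
Sample variance = 1004.2857 / 34 = 29.5378
Standard deviation = √29.5378 = 5.4349

5.435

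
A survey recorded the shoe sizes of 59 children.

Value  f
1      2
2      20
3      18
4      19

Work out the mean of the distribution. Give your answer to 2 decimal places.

Values: 1, 2, 3, 4
Σfx = 2×1 + 20×2 + 18×3 + 19×4 = 172
n = Σf = 59
Mean = 172 / 59 = 2.9153

2.92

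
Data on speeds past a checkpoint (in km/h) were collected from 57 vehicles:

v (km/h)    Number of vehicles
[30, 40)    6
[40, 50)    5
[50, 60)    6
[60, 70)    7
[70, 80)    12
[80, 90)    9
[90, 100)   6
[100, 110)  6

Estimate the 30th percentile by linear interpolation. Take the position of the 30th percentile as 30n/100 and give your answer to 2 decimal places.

60.14

Cumulative frequencies: 6, 11, 17, 24, 36, 45, 51, 57
n = 57; position = 30n/100 = 17.1.
This falls in the class [60, 70): L = 60, F = 17, f = 7, h = 10.
30th percentile ≈ 60 + ((17.1 − 17) / 7) × 10 = 60.1429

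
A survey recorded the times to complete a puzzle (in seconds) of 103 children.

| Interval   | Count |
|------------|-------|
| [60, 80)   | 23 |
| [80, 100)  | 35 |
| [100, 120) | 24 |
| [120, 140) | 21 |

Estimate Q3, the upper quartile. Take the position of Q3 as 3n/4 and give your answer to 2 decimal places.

Cumulative frequencies: 23, 58, 82, 103
n = 103; position = 3n/4 = 77.25.
This falls in the class [100, 120): L = 100, F = 58, f = 24, h = 20.
Upper quartile ≈ 100 + ((77.25 − 58) / 24) × 20 = 116.0417

116.04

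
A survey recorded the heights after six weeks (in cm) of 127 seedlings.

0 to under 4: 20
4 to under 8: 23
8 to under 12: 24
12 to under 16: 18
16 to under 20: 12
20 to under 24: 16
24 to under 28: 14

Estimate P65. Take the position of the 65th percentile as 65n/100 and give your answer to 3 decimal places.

15.456

Cumulative frequencies: 20, 43, 67, 85, 97, 113, 127
n = 127; position = 65n/100 = 82.55.
This falls in the class 12 to under 16: L = 12, F = 67, f = 18, h = 4.
65th percentile ≈ 12 + ((82.55 − 67) / 18) × 4 = 15.4556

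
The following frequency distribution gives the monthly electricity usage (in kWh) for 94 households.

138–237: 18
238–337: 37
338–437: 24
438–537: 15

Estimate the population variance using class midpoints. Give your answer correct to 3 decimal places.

Midpoints: 187.5, 287.5, 387.5, 487.5
n = 94, Σfm = 30625, mean = 325.7979
Σfm² = 10859687.5
Σf(m − x̄)² = Σfm² − (Σfm)²/n = 10859687.5 − 30625²/94 = 882127.6596
Population variance = 882127.6596 / 94 = 9384.3368

9384.337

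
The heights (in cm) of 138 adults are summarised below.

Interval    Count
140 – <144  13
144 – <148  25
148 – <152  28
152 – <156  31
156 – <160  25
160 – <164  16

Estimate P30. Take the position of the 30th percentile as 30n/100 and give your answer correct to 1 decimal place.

Cumulative frequencies: 13, 38, 66, 97, 122, 138
n = 138; position = 30n/100 = 41.4.
This falls in the class 148 – <152: L = 148, F = 38, f = 28, h = 4.
30th percentile ≈ 148 + ((41.4 − 38) / 28) × 4 = 148.4857

148.5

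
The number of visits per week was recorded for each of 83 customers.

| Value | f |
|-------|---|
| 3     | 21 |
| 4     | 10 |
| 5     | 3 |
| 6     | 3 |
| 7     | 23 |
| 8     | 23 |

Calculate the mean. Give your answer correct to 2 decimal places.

Values: 3, 4, 5, 6, 7, 8
Σfx = 21×3 + 10×4 + 3×5 + 3×6 + 23×7 + 23×8 = 481
n = Σf = 83
Mean = 481 / 83 = 5.7952

5.80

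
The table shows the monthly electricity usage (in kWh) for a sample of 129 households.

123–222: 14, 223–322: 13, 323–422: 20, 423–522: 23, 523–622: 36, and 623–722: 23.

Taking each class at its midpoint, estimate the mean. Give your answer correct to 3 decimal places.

467.849

Midpoints: 172.5, 272.5, 372.5, 472.5, 572.5, 672.5
Σfm = 14×172.5 + 13×272.5 + 20×372.5 + 23×472.5 + 36×572.5 + 23×672.5 = 60352.5
n = Σf = 129
Mean = 60352.5 / 129 = 467.8488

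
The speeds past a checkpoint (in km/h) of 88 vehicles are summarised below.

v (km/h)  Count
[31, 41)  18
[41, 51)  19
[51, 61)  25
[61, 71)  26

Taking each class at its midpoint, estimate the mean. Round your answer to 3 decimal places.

52.705

Midpoints: 36, 46, 56, 66
Σfm = 18×36 + 19×46 + 25×56 + 26×66 = 4638
n = Σf = 88
Mean = 4638 / 88 = 52.7045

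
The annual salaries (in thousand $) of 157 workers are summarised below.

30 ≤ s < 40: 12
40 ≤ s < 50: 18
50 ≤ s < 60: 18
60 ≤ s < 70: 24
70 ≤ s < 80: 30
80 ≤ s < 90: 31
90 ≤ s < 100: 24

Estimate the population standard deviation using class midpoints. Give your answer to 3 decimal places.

Midpoints: 35, 45, 55, 65, 75, 85, 95
n = 157, Σfm = 10945, mean = 69.7134
Σfm² = 816325
Σf(m − x̄)² = Σfm² − (Σfm)²/n = 816325 − 10945²/157 = 53312.1019
Population variance = 53312.1019 / 157 = 339.5675
Standard deviation = √339.5675 = 18.4274

18.427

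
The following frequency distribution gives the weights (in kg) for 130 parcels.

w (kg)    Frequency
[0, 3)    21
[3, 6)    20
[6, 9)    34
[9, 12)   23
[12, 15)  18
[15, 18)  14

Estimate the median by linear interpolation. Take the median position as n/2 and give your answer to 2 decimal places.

Cumulative frequencies: 21, 41, 75, 98, 116, 130
n = 130; position = n/2 = 65.
This falls in the class [6, 9): L = 6, F = 41, f = 34, h = 3.
Median ≈ 6 + ((65 − 41) / 34) × 3 = 8.1176

8.12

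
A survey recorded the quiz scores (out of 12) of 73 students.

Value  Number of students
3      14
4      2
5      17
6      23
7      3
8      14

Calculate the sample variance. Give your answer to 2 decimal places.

Values: 3, 4, 5, 6, 7, 8
n = 73, Σfx = 406, mean = 5.5616
Σfx² = 2454
Σf(x − x̄)² = Σfx² − (Σfx)²/n = 2454 − 406²/73 = 195.9726
Sample variance = 195.9726 / 72 = 2.7218

2.72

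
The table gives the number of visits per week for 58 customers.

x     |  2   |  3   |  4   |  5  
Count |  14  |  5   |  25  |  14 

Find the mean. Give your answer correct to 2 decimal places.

3.67

Values: 2, 3, 4, 5
Σfx = 14×2 + 5×3 + 25×4 + 14×5 = 213
n = Σf = 58
Mean = 213 / 58 = 3.6724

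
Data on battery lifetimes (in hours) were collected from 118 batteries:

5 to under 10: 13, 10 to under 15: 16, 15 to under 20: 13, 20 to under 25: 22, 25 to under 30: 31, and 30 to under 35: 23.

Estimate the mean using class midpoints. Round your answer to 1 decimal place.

22.2

Midpoints: 7.5, 12.5, 17.5, 22.5, 27.5, 32.5
Σfm = 13×7.5 + 16×12.5 + 13×17.5 + 22×22.5 + 31×27.5 + 23×32.5 = 2620
n = Σf = 118
Mean = 2620 / 118 = 22.2034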